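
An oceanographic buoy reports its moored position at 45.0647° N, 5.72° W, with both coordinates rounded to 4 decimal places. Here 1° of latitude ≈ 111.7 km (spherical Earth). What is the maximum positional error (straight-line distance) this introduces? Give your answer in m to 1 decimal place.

6.8 m

Rounding to 4 decimal places leaves each coordinate within ±5e-05° of the true value.
Latitude error → 5e-05 × 111700 = 5.585 m along the meridian.
E–W at 45.0647°: 5e-05° × 111700 × cos 45.0647° = 5e-05 × 111700 × 0.7063 ≈ 3.94473 m.
Combining orthogonally: (5.585² + 3.94473²)^½ ≈ 6.83762 m.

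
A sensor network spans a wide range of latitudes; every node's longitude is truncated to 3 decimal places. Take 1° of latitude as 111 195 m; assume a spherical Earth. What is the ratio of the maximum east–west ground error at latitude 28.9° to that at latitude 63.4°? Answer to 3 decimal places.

Truncating at 3 decimal places can drop up to a full unit in the last place, so the longitude may be off by as much as 0.001°.
Error at 28.9° = 0.001° × 111195 × cos 28.9° ≈ 111.2 × 0.8755 = 97.347 m.
At 63.4°: 0.001° × 111195 × cos 63.4° = 0.001 × 111195 × 0.4478 ≈ 49.789 m.
The ratio reduces to cos 28.9° / cos 63.4° = 0.8755/0.4478 ≈ 1.9552.

1.955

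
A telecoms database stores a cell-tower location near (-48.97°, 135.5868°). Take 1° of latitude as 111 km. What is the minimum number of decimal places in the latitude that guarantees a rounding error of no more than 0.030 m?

One degree of latitude covers 111000 m.
Rounding to N decimal places gives at most 0.5 × 10⁻ᴺ degrees of error, i.e. 0.5 × 10⁻ᴺ × 111000 m.
Setting 55500 × 10⁻ᴺ ≤ 0.030 gives 10ᴺ ≥ 1.85e+06, i.e. N ≥ 6.27.
At 6 places the error can reach 0.0555 m, but 7 places keeps it to 0.00555 m.

7 decimal places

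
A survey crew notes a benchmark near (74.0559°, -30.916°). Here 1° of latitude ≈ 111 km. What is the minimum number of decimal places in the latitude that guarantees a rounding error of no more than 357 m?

One degree of latitude covers 111000 m.
Rounding to N decimal places gives at most 0.5 × 10⁻ᴺ degrees of error, i.e. 0.5 × 10⁻ᴺ × 111000 m.
Setting 55500 × 10⁻ᴺ ≤ 357 gives 10ᴺ ≥ 155.5, i.e. N ≥ 2.19.
N = 2 would give 555 m (too coarse); N = 3 gives 55.5 m ≤ 357 m.

3 decimal places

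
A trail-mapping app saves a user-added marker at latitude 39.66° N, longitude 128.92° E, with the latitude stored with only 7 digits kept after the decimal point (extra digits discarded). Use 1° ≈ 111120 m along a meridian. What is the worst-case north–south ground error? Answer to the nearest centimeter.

Truncating at 7 decimal places can drop up to a full unit in the last place, so the latitude may be off by as much as 1e-07°.
North–south distance: 1e-07° × 111120 m/° = 0.011112 m.
That is 0.011112 m = 1.1112 cm.

1 centimeters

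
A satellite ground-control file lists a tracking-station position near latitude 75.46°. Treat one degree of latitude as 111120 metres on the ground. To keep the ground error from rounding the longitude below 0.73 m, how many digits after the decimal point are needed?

5 decimal places

At 75.46° one degree of longitude covers 111120 × cos 75.46° ≈ 111120 × 0.2511 ≈ 27897.3 m.
With N decimal places the half-ulp bound is 0.5·10⁻ᴺ°, or 0.5·10⁻ᴺ × 27897.3 m on the ground.
Need 0.5 × 27897.3 × 10⁻ᴺ ≤ 0.73 → 10⁻ᴺ ≤ 5.233e-05, so N ≥ 4.28.
At 4 places the error can reach 1.39 m, but 5 places keeps it to 0.139 m.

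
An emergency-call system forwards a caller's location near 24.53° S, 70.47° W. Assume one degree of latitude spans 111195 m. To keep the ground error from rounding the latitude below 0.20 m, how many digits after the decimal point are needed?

One degree of latitude covers 111195 m.
Rounding to N decimal places gives at most 0.5 × 10⁻ᴺ degrees of error, i.e. 0.5 × 10⁻ᴺ × 111195 m.
Setting 55597.5 × 10⁻ᴺ ≤ 0.20 gives 10ᴺ ≥ 2.78e+05, i.e. N ≥ 5.44.
At 5 places the error can reach 0.556 m, but 6 places keeps it to 0.0556 m.

6 decimal places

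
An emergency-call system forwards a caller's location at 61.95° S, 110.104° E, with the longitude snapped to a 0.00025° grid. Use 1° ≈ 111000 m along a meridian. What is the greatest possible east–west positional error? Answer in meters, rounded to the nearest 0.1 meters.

With a 0.00025° grid the true value lies within half a step, ±0.00025°/2 = ±0.000125°, of the stored one.
At latitude 61.95° a degree of longitude spans 111000 m × cos 61.95° = 111000 × 0.4702 ≈ 52196.9 m.
East–west error: 0.000125° × 52196.9 m/° ≈ 6.52461 m.

6.5 meters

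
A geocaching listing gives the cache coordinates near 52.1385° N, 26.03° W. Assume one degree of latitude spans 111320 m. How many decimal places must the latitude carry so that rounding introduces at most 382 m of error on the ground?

One degree of latitude covers 111320 m.
N decimal places → at most half a unit in the last place, 0.5 × 10⁻ᴺ° = 111320/2 × 10⁻ᴺ m.
Need 0.5 × 111320 × 10⁻ᴺ ≤ 382 → 10⁻ᴺ ≤ 6.863e-03, so N ≥ 2.16.
So 3 decimal places suffice (55.7 m); 2 would allow up to 557 m.

3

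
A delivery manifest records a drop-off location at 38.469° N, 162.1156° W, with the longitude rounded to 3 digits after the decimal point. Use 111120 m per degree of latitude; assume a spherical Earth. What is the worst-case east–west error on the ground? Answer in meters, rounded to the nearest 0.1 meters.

Rounding to 3 decimal places leaves the longitude within ±0.0005° of the true value.
At latitude 38.469° a degree of longitude spans 111120 m × cos 38.469° = 111120 × 0.7829 ≈ 87000.8 m.
Maximum E–W displacement: 0.0005 × 87000.8 = 43.5004 m.

43.5 meters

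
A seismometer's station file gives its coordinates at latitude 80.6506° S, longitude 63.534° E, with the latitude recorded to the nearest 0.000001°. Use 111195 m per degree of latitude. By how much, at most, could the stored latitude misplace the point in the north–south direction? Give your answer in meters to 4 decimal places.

0.0556 meters

Rounding to 6 decimal places leaves the latitude within ±5e-07° of the true value.
So the N–S error is at most 5e-07 × 111195 = 0.0555975 m.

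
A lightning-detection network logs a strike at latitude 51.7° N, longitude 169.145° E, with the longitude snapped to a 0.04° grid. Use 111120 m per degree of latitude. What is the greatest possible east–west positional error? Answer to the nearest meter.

With a 0.04° grid the true value lies within half a step, ±0.04°/2 = ±0.02°, of the stored one.
Parallels shrink by cos φ, so at 51.7° a degree of longitude is 111120 × 0.6198 ≈ 68869.8 m.
So at most 0.02° × 68869.8 ≈ 1377.4 m east–west.

1377 meters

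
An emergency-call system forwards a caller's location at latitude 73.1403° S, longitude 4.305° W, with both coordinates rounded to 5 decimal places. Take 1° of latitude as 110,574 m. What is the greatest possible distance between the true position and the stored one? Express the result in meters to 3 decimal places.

Rounding to 5 decimal places leaves each coordinate within ±5e-06° of the true value.
Latitude error → 5e-06 × 110574 = 0.55287 m along the meridian.
East–west component at 73.1403°: 5e-06° × 110574 × cos 73.1403° ≈ 5e-06 × 32069.7 ≈ 0.160348 m.
Worst case both components are at the extreme and orthogonal: √(0.55287² + 0.160348²) ≈ 0.575653 m.

0.576 meters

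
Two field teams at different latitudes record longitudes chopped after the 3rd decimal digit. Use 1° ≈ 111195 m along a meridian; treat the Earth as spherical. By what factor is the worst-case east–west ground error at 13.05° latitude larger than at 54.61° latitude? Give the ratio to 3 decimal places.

Truncating at 3 decimal places can drop up to a full unit in the last place, so the longitude may be off by as much as 0.001°.
Error at 13.05° = 0.001° × 111195 × cos 13.05° ≈ 111.2 × 0.9742 = 108.32 m.
At 54.61°: 0.001° × 111195 × cos 54.61° = 0.001 × 111195 × 0.5791 ≈ 64.397 m.
Ratio: 108.32 / 64.397 = cos 13.05° / cos 54.61° ≈ 1.6821.

1.682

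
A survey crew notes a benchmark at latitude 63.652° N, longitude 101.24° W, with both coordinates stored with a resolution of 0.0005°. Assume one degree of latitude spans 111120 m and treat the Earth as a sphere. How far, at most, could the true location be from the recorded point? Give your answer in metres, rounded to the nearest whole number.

With a 0.0005° grid the true value lies within half a step, ±0.0005°/2 = ±0.00025°, of the stored one.
N–S: 0.00025° × 111120 m/° = 27.78 m.
Longitude error → 0.00025 × 111120 × cos 63.652° = 0.00025 × 111120 × 0.4438 ≈ 12.3294 m.
Worst case both components are at the extreme and orthogonal: √(27.78² + 12.3294²) ≈ 30.3931 m.

30 metres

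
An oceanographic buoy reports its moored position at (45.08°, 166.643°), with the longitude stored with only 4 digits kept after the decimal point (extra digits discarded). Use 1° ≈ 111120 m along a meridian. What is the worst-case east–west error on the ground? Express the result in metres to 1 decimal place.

Truncating at 4 decimal places can drop up to a full unit in the last place, so the longitude may be off by as much as 0.0001°.
At latitude 45.08° a degree of longitude spans 111120 m × cos 45.08° = 111120 × 0.7061 ≈ 78463.9 m.
So at most 0.0001° × 78463.9 ≈ 7.84639 m east–west.

7.8 metres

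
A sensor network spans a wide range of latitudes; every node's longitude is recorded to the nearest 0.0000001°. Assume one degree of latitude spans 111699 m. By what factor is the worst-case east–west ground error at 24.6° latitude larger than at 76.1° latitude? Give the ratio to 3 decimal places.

Rounding to 7 decimal places leaves the longitude within ±5e-08° of the true value.
At 24.6°: 5e-08° × 111699 × cos 24.6° = 5e-08 × 111699 × 0.9092 ≈ 0.005078 m.
At 76.1°: 5e-08° × 111699 × cos 76.1° = 5e-08 × 111699 × 0.2402 ≈ 0.0013417 m.
Ratio: 0.005078 / 0.0013417 = cos 24.6° / cos 76.1° ≈ 3.7849.

3.785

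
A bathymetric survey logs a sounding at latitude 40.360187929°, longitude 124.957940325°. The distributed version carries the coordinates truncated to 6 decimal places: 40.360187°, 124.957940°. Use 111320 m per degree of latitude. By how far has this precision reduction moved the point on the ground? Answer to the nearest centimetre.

11 centimetres

The latitude changed by +0.000000929° and the longitude by +0.000000325°.
N–S: 0.000000929° × 111320 m/° = 0.103416 m.
East–west at this latitude: 0.000000325° × 111320 × cos 40.3602° ≈ 0.000000325 × 84824.6 = 0.027568 m.
Hypotenuse of the two orthogonal shifts: √(0.103416² + 0.027568²) = 0.107028 m.
That is 0.107028 m = 10.703 cm.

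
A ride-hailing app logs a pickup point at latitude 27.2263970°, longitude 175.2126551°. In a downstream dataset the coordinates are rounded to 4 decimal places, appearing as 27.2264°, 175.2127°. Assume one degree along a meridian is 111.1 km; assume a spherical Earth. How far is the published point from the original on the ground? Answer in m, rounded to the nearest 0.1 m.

4.4 m

The latitude changed by -0.0000030° and the longitude by -0.0000449°.
North–south shift: -0.0000030 × 111100 = -0.3333 m.
East–west at this latitude: -0.0000449° × 111100 × cos 27.2264° ≈ -0.0000449 × 98790.7 = -4.4357 m.
Distance: √(0.3333² + 4.4357²) ≈ 4.44821 m.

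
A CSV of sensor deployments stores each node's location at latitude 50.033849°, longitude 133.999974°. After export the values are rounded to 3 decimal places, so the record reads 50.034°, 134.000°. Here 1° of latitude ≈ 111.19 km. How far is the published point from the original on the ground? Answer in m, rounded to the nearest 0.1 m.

16.9 m

Δlat = 50.033849 − 50.034 = -0.000151°; Δlon = 133.999974 − 134.000 = -0.000026°.
N–S: -0.000151° × 111190 m/° = -16.7897 m.
E–W at 50.034°: -0.000026° × 111190 × cos 50.034° = -0.000026 × 111190 × 0.6423 ≈ -1.85695 m.
Combined displacement = (16.7897² + 1.85695²)^½ ≈ 16.8921 m.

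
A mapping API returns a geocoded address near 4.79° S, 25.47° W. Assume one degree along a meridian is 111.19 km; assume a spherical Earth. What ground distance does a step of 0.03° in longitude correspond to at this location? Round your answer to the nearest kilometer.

At 4.79° a degree of longitude is 111190 × cos 4.79° ≈ 110802 m, so 0.03° corresponds to 3324.05 m.
That is 3324.05 m = 3.324 km.

3 kilometers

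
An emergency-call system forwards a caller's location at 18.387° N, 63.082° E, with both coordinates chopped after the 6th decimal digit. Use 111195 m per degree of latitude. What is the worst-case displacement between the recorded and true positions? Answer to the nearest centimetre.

Truncating at 6 decimal places can drop up to a full unit in the last place, so each coordinate may be off by as much as 1e-06°.
Latitude error → 1e-06 × 111195 = 0.111195 m along the meridian.
Longitude error → 1e-06 × 111195 × cos 18.387° = 1e-06 × 111195 × 0.9489 ≈ 0.105518 m.
The two errors are perpendicular, so the maximum displacement is √(0.111195² + 0.105518²) ≈ 0.153292 m.
That is 0.153292 m = 15.329 cm.

15 centimetres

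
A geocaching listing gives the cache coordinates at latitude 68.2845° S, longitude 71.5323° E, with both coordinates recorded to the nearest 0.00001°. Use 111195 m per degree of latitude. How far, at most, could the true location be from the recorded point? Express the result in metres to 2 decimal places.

Rounding to 5 decimal places leaves each coordinate within ±5e-06° of the true value.
North–south component: 5e-06° × 111195 = 0.555975 m.
E–W at 68.2845°: 5e-06° × 111195 × cos 68.2845° = 5e-06 × 111195 × 0.3700 ≈ 0.20571 m.
Combining orthogonally: (0.555975² + 0.20571²)^½ ≈ 0.592811 m.

0.59 metres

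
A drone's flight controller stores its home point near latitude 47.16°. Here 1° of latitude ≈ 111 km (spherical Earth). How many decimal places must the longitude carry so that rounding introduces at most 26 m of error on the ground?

4 decimal places

At 47.16° one degree of longitude covers 111000 × cos 47.16° ≈ 111000 × 0.6800 ≈ 75474.8 m.
With N decimal places the half-ulp bound is 0.5·10⁻ᴺ°, or 0.5·10⁻ᴺ × 75474.8 m on the ground.
Need 0.5 × 75474.8 × 10⁻ᴺ ≤ 26 → 10⁻ᴺ ≤ 6.890e-04, so N ≥ 3.16.
So 4 decimal places suffice (3.77 m); 3 would allow up to 37.7 m.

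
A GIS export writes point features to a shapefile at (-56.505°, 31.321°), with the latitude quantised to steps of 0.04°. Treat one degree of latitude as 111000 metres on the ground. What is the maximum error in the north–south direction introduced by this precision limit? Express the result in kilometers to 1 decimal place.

2.2 kilometers

With a 0.04° grid the true value lies within half a step, ±0.04°/2 = ±0.02°, of the stored one.
Along the meridian that is 0.02° × 111000 m/° = 2220 m.
That is 2220 m = 2.22 km.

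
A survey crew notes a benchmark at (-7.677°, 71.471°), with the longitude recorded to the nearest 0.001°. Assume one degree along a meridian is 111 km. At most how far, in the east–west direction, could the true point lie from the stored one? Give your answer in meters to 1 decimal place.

Rounding to 3 decimal places leaves the longitude within ±0.0005° of the true value.
Parallels shrink by cos φ, so at 7.677° a degree of longitude is 111000 × 0.9910 ≈ 110005 m.
Maximum E–W displacement: 0.0005 × 110005 = 55.0025 m.

55.0 meters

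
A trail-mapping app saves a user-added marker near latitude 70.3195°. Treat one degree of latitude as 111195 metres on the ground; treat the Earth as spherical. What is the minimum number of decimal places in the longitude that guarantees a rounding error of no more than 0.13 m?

6

At 70.3195° one degree of longitude covers 111195 × cos 70.3195° ≈ 111195 × 0.3368 ≈ 37447.7 m.
Rounding to N decimal places gives at most 0.5 × 10⁻ᴺ degrees of error, i.e. 0.5 × 10⁻ᴺ × 37447.7 m.
Need 0.5 × 37447.7 × 10⁻ᴺ ≤ 0.13 → 10⁻ᴺ ≤ 6.943e-06, so N ≥ 5.16.
So 6 decimal places suffice (0.0187 m); 5 would allow up to 0.187 m.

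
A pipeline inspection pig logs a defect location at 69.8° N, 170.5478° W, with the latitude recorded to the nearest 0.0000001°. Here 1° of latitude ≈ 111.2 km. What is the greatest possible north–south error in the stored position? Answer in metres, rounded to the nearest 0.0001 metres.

Rounding to 7 decimal places leaves the latitude within ±5e-08° of the true value.
Along the meridian that is 5e-08° × 111200 m/° = 0.00556 m.

0.0056 metres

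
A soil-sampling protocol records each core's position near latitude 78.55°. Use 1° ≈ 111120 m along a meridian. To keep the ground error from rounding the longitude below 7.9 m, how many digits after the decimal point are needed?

At 78.55° one degree of longitude covers 111120 × cos 78.55° ≈ 111120 × 0.1985 ≈ 22058.7 m.
With N decimal places the half-ulp bound is 0.5·10⁻ᴺ°, or 0.5·10⁻ᴺ × 22058.7 m on the ground.
Setting 11029.4 × 10⁻ᴺ ≤ 7.9 gives 10ᴺ ≥ 1396, i.e. N ≥ 3.14.
At 3 places the error can reach 11 m, but 4 places keeps it to 1.1 m.

4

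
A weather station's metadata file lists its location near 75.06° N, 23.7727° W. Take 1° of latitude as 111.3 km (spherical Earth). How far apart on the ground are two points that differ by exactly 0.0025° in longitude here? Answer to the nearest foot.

235 feet

One degree of longitude here spans 111300 × cos 75.06° = 111300 × 0.2578 ≈ 28694 m; 0.0025° of that is 71.7349 m.
Converting: 71.7349 m × 3.2808 ft/m ≈ 235.35 ft.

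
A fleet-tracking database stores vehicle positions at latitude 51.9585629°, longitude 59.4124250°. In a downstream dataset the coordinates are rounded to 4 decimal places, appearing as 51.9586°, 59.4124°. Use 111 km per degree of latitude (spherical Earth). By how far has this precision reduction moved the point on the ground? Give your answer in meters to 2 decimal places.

Δlat = 51.9585629 − 51.9586 = -0.0000371°; Δlon = 59.4124250 − 59.4124 = +0.0000250°.
North–south shift: -0.0000371 × 111000 = -4.1181 m.
E–W at 51.9586°: 0.0000250° × 111000 × cos 51.9586° = 0.0000250 × 111000 × 0.6162 ≈ 1.71004 m.
Hypotenuse of the two orthogonal shifts: √(4.1181² + 1.71004²) = 4.45903 m.

4.46 meters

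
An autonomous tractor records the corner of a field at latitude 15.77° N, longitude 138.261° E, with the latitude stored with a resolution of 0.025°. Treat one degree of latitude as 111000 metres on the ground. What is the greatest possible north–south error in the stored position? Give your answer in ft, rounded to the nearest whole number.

With a 0.025° grid the true value lies within half a step, ±0.025°/2 = ±0.0125°, of the stored one.
Along the meridian that is 0.0125° × 111000 m/° = 1387.5 m.
Converting: 1387.5 m × 3.2808 ft/m ≈ 4552.2 ft.

4552 ft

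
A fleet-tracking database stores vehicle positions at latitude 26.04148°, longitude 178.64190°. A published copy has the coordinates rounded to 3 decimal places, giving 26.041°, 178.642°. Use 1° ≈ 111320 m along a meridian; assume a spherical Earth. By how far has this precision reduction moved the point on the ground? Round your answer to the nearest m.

The latitude changed by +0.00048° and the longitude by -0.00010°.
N–S: 0.00048° × 111320 m/° = 53.4336 m.
East–west at this latitude: -0.00010° × 111320 × cos 26.041° ≈ -0.00010 × 100019 = -10.0019 m.
Hypotenuse of the two orthogonal shifts: √(53.4336² + 10.0019²) = 54.3616 m.

54 m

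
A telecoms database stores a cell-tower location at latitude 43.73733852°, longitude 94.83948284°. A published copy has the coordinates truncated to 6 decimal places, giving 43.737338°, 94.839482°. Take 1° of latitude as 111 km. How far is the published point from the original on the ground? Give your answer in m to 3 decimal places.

0.089 m

The latitude changed by +0.00000052° and the longitude by +0.00000084°.
North–south shift: 0.00000052 × 111000 = 0.05772 m.
East–west at this latitude: 0.00000084° × 111000 × cos 43.7373° ≈ 0.00000084 × 80199.4 = 0.0673675 m.
Combined displacement = (0.05772² + 0.0673675²)^½ ≈ 0.0887129 m.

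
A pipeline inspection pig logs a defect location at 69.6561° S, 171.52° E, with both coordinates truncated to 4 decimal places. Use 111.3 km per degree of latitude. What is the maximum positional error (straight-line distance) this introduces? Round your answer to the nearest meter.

12 meters

Truncating at 4 decimal places can drop up to a full unit in the last place, so each coordinate may be off by as much as 0.0001°.
Latitude error → 0.0001 × 111300 = 11.13 m along the meridian.
Longitude error → 0.0001 × 111300 × cos 69.6561° = 0.0001 × 111300 × 0.3477 ≈ 3.86939 m.
Combining orthogonally: (11.13² + 3.86939²)^½ ≈ 11.7834 m.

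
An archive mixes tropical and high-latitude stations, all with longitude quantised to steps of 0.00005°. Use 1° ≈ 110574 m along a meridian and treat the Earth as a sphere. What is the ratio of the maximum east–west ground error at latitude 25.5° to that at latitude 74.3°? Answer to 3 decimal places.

3.335

With a 0.00005° grid the true value lies within half a step, ±0.00005°/2 = ±2.5e-05°, of the stored one.
At 25.5°: 2.5e-05° × 110574 × cos 25.5° = 2.5e-05 × 110574 × 0.9026 ≈ 2.4951 m.
Error at 74.3° = 2.5e-05° × 110574 × cos 74.3° ≈ 2.7644 × 0.2706 = 0.74803 m.
Ratio: 2.4951 / 0.74803 = cos 25.5° / cos 74.3° ≈ 3.3355.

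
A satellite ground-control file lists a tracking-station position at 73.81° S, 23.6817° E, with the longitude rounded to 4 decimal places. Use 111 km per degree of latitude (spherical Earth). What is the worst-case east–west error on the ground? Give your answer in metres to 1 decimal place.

Rounding to 4 decimal places leaves the longitude within ±5e-05° of the true value.
Parallels shrink by cos φ, so at 73.81° a degree of longitude is 111000 × 0.2788 ≈ 30949.4 m.
Maximum E–W displacement: 5e-05 × 30949.4 = 1.54747 m.

1.5 metres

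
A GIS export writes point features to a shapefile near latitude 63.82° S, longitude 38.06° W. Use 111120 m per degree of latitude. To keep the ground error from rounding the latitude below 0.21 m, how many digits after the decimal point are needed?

6 decimal places

One degree of latitude covers 111120 m.
N decimal places → at most half a unit in the last place, 0.5 × 10⁻ᴺ° = 111120/2 × 10⁻ᴺ m.
Need 0.5 × 111120 × 10⁻ᴺ ≤ 0.21 → 10⁻ᴺ ≤ 3.780e-06, so N ≥ 5.42.
At 5 places the error can reach 0.556 m, but 6 places keeps it to 0.0556 m.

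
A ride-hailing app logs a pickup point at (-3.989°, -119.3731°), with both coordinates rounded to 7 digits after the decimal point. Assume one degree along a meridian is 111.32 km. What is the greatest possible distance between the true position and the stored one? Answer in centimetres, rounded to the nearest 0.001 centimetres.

0.786 centimetres

Rounding to 7 decimal places leaves each coordinate within ±5e-08° of the true value.
Latitude error → 5e-08 × 111320 = 0.005566 m along the meridian.
E–W at 3.989°: 5e-08° × 111320 × cos 3.989° = 5e-08 × 111320 × 0.9976 ≈ 0.00555252 m.
The two errors are perpendicular, so the maximum displacement is √(0.005566² + 0.00555252²) ≈ 0.00786198 m.
That is 0.00786198 m = 0.7862 cm.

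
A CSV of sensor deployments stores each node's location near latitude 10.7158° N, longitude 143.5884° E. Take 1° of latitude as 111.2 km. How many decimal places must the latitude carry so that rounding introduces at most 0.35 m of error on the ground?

6

One degree of latitude covers 111200 m.
N decimal places → at most half a unit in the last place, 0.5 × 10⁻ᴺ° = 111200/2 × 10⁻ᴺ m.
Need 0.5 × 111200 × 10⁻ᴺ ≤ 0.35 → 10⁻ᴺ ≤ 6.295e-06, so N ≥ 5.20.
At 5 places the error can reach 0.556 m, but 6 places keeps it to 0.0556 m.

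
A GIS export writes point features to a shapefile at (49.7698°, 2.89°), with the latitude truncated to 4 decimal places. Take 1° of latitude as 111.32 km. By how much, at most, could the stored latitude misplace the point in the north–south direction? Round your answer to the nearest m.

Truncating at 4 decimal places can drop up to a full unit in the last place, so the latitude may be off by as much as 0.0001°.
So the N–S error is at most 0.0001 × 111320 = 11.132 m.

11 m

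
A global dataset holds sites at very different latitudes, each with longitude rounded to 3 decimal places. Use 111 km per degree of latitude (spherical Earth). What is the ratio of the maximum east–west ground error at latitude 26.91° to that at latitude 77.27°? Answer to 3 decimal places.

4.047

Rounding to 3 decimal places leaves the longitude within ±0.0005° of the true value.
Error at 26.91° = 0.0005° × 111000 × cos 26.91° ≈ 55.5 × 0.8917 = 49.49 m.
Error at 77.27° = 0.0005° × 111000 × cos 77.27° ≈ 55.5 × 0.2204 = 12.23 m.
The ratio reduces to cos 26.91° / cos 77.27° = 0.8917/0.2204 ≈ 4.0467.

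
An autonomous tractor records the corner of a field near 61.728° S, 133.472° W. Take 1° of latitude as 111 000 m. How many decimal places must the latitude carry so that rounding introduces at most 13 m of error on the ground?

One degree of latitude covers 111000 m.
With N decimal places the half-ulp bound is 0.5·10⁻ᴺ°, or 0.5·10⁻ᴺ × 111000 m on the ground.
Setting 55500 × 10⁻ᴺ ≤ 13 gives 10ᴺ ≥ 4269, i.e. N ≥ 3.63.
At 3 places the error can reach 55.5 m, but 4 places keeps it to 5.55 m.

4 decimal places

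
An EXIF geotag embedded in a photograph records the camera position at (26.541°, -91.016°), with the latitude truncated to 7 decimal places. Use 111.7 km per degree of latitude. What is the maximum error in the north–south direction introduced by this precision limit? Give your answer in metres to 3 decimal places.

0.011 metres

Truncating at 7 decimal places can drop up to a full unit in the last place, so the latitude may be off by as much as 1e-07°.
So the N–S error is at most 1e-07 × 111700 = 0.01117 m.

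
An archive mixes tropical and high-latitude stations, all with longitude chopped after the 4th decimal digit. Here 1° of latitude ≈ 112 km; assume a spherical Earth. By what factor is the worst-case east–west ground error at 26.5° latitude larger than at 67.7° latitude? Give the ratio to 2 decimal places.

Truncating at 4 decimal places can drop up to a full unit in the last place, so the longitude may be off by as much as 0.0001°.
At 26.5°: 0.0001° × 112000 × cos 26.5° = 0.0001 × 112000 × 0.8949 ≈ 10.023 m.
At 67.7°: 0.0001° × 112000 × cos 67.7° = 0.0001 × 112000 × 0.3795 ≈ 4.2499 m.
Ratio: 10.023 / 4.2499 = cos 26.5° / cos 67.7° ≈ 2.3585.

2.36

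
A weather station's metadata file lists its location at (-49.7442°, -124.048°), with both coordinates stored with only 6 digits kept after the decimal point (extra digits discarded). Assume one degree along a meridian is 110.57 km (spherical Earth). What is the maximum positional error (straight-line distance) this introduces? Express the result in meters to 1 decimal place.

Truncating at 6 decimal places can drop up to a full unit in the last place, so each coordinate may be off by as much as 1e-06°.
North–south component: 1e-06° × 110570 = 0.11057 m.
East–west component at 49.7442°: 1e-06° × 110570 × cos 49.7442° ≈ 1e-06 × 71450.5 ≈ 0.0714505 m.
The two errors are perpendicular, so the maximum displacement is √(0.11057² + 0.0714505²) ≈ 0.131647 m.

0.1 meters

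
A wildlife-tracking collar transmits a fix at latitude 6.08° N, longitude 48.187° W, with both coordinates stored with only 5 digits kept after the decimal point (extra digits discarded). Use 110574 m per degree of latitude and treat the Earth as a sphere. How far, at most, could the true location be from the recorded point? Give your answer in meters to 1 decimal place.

1.6 meters

Truncating at 5 decimal places can drop up to a full unit in the last place, so each coordinate may be off by as much as 1e-05°.
North–south component: 1e-05° × 110574 = 1.10574 m.
Longitude error → 1e-05 × 110574 × cos 6.08° = 1e-05 × 110574 × 0.9944 ≈ 1.09952 m.
The two errors are perpendicular, so the maximum displacement is √(1.10574² + 1.09952²) ≈ 1.55936 m.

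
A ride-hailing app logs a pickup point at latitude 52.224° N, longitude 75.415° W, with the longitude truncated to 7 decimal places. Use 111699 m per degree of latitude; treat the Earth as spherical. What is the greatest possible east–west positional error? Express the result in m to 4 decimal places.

0.0068 m

Truncating at 7 decimal places can drop up to a full unit in the last place, so the longitude may be off by as much as 1e-07°.
One degree of longitude at 52.224° is 111699 × cos 52.224° ≈ 111699 × 0.6126 = 68424.1 m.
So at most 1e-07° × 68424.1 ≈ 0.00684241 m east–west.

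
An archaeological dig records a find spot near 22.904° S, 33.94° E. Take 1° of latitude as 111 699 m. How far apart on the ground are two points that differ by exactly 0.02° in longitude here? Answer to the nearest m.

At 22.904° a degree of longitude is 111699 × cos 22.904° ≈ 102892 m, so 0.02° corresponds to 2057.85 m.

2058 m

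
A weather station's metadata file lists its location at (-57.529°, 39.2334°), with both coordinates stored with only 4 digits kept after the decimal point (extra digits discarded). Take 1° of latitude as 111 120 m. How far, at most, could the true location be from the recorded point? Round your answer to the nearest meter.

Truncating at 4 decimal places can drop up to a full unit in the last place, so each coordinate may be off by as much as 0.0001°.
Latitude error → 0.0001 × 111120 = 11.112 m along the meridian.
Longitude error → 0.0001 × 111120 × cos 57.529° = 0.0001 × 111120 × 0.5369 ≈ 5.96573 m.
Combining orthogonally: (11.112² + 5.96573²)^½ ≈ 12.6122 m.

13 meters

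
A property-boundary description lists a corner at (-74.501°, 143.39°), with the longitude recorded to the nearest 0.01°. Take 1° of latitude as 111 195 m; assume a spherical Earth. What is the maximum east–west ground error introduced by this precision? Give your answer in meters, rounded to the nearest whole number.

149 meters

Rounding to 2 decimal places leaves the longitude within ±0.005° of the true value.
One degree of longitude at 74.501° is 111195 × cos 74.501° ≈ 111195 × 0.2672 = 29713.7 m.
So at most 0.005° × 29713.7 ≈ 148.569 m east–west.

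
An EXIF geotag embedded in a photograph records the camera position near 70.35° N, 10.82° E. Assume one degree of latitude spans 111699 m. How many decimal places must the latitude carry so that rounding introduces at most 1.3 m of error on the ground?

5 decimal places

One degree of latitude covers 111699 m.
With N decimal places the half-ulp bound is 0.5·10⁻ᴺ°, or 0.5·10⁻ᴺ × 111699 m on the ground.
Setting 55849.5 × 10⁻ᴺ ≤ 1.3 gives 10ᴺ ≥ 4.296e+04, i.e. N ≥ 4.63.
So 5 decimal places suffice (0.558 m); 4 would allow up to 5.58 m.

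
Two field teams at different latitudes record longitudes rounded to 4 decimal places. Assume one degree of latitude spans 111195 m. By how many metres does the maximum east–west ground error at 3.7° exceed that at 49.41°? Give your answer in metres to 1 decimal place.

1.9 metres

Rounding to 4 decimal places leaves the longitude within ±5e-05° of the true value.
Error at 3.7° = 5e-05° × 111195 × cos 3.7° ≈ 5.5598 × 0.9979 = 5.5482 m.
Error at 49.41° = 5e-05° × 111195 × cos 49.41° ≈ 5.5598 × 0.6506 = 3.6174 m.
Difference: 5.5482 − 3.6174 = 1.9308 m.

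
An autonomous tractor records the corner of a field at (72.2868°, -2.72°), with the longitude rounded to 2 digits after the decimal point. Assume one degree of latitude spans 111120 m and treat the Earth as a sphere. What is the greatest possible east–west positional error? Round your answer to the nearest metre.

Rounding to 2 decimal places leaves the longitude within ±0.005° of the true value.
At latitude 72.2868° a degree of longitude spans 111120 m × cos 72.2868° = 111120 × 0.3043 ≈ 33808.5 m.
Maximum E–W displacement: 0.005 × 33808.5 = 169.043 m.

169 metres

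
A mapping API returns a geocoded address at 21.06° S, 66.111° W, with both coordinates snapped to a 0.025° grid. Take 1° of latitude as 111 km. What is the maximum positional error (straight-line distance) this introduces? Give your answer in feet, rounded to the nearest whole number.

6226 feet

With a 0.025° grid the true value lies within half a step, ±0.025°/2 = ±0.0125°, of the stored one.
N–S: 0.0125° × 111000 m/° = 1387.5 m.
East–west component at 21.06°: 0.0125° × 111000 × cos 21.06° ≈ 0.0125 × 103586 ≈ 1294.82 m.
Combining orthogonally: (1387.5² + 1294.82²)^½ ≈ 1897.82 m.
Converting: 1897.82 m × 3.2808 ft/m ≈ 6226.4 ft.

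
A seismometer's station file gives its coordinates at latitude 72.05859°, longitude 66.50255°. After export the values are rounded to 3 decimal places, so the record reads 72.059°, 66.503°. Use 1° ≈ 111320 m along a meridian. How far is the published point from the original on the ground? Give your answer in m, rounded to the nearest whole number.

Δlat = 72.05859 − 72.059 = -0.00041°; Δlon = 66.50255 − 66.503 = -0.00045°.
North–south shift: -0.00041 × 111320 = -45.6412 m.
E–W at 72.059°: -0.00045° × 111320 × cos 72.059° = -0.00045 × 111320 × 0.3080 ≈ -15.4308 m.
Distance: √(45.6412² + 15.4308²) ≈ 48.1791 m.

48 m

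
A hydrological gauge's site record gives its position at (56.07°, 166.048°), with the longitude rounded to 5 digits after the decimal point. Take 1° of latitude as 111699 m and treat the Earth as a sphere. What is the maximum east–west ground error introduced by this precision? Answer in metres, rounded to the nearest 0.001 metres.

0.312 metres

Rounding to 5 decimal places leaves the longitude within ±5e-06° of the true value.
Parallels shrink by cos φ, so at 56.07° a degree of longitude is 111699 × 0.5582 ≈ 62348.1 m.
So at most 5e-06° × 62348.1 ≈ 0.311741 m east–west.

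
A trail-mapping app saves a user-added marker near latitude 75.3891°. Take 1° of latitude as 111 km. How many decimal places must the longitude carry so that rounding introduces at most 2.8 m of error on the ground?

4

At 75.3891° one degree of longitude covers 111000 × cos 75.3891° ≈ 111000 × 0.2523 ≈ 28000.1 m.
Rounding to N decimal places gives at most 0.5 × 10⁻ᴺ degrees of error, i.e. 0.5 × 10⁻ᴺ × 28000.1 m.
Need 0.5 × 28000.1 × 10⁻ᴺ ≤ 2.8 → 10⁻ᴺ ≤ 2.000e-04, so N ≥ 3.70.
At 3 places the error can reach 14 m, but 4 places keeps it to 1.4 m.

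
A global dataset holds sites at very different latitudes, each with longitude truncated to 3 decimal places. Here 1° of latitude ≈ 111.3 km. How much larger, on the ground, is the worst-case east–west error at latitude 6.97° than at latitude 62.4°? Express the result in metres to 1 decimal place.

Truncating at 3 decimal places can drop up to a full unit in the last place, so the longitude may be off by as much as 0.001°.
At 6.97°: 0.001° × 111300 × cos 6.97° = 0.001 × 111300 × 0.9926 ≈ 110.48 m.
Error at 62.4° = 0.001° × 111300 × cos 62.4° ≈ 111.3 × 0.4633 = 51.565 m.
Difference: 110.48 − 51.565 = 58.913 m.

58.9 metres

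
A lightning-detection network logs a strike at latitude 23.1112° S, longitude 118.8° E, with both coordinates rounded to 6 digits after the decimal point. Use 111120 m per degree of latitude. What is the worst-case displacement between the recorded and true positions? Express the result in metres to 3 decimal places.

0.075 metres

Rounding to 6 decimal places leaves each coordinate within ±5e-07° of the true value.
North–south component: 5e-07° × 111120 = 0.05556 m.
East–west component at 23.1112°: 5e-07° × 111120 × cos 23.1112° ≈ 5e-07 × 102202 ≈ 0.051101 m.
Combining orthogonally: (0.05556² + 0.051101²)^½ ≈ 0.0754866 m.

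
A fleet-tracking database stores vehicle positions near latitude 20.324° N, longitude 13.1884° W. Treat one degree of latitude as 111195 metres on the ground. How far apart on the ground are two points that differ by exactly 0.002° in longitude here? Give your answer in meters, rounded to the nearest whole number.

0.002° of longitude at 20.324° is 0.002 × 111195 × cos 20.324° ≈ 0.002 × 104272 = 208.545 m.

209 meters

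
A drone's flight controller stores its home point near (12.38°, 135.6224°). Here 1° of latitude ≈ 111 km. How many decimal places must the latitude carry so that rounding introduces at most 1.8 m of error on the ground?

One degree of latitude covers 111000 m.
With N decimal places the half-ulp bound is 0.5·10⁻ᴺ°, or 0.5·10⁻ᴺ × 111000 m on the ground.
Setting 55500 × 10⁻ᴺ ≤ 1.8 gives 10ᴺ ≥ 3.083e+04, i.e. N ≥ 4.49.
So 5 decimal places suffice (0.555 m); 4 would allow up to 5.55 m.

5 decimal places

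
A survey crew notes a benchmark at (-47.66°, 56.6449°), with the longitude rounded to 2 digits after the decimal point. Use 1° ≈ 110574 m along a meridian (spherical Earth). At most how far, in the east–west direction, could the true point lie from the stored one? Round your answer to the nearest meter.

372 meters

Rounding to 2 decimal places leaves the longitude within ±0.005° of the true value.
One degree of longitude at 47.66° is 110574 × cos 47.66° ≈ 110574 × 0.6735 = 74474.8 m.
So at most 0.005° × 74474.8 ≈ 372.374 m east–west.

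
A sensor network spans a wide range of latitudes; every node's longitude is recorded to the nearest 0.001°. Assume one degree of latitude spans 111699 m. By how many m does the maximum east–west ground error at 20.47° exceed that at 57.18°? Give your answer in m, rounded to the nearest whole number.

22 m

Rounding to 3 decimal places leaves the longitude within ±0.0005° of the true value.
At 20.47°: 0.0005° × 111699 × cos 20.47° = 0.0005 × 111699 × 0.9369 ≈ 52.323 m.
At 57.18°: 0.0005° × 111699 × cos 57.18° = 0.0005 × 111699 × 0.5420 ≈ 30.271 m.
So the lower-latitude error exceeds the higher by 52.323 − 30.271 = 22.052 m.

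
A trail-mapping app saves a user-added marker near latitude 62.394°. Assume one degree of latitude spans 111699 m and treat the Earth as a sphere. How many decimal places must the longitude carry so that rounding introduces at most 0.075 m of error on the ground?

6 decimal places

At 62.394° one degree of longitude covers 111699 × cos 62.394° ≈ 111699 × 0.4634 ≈ 51760.1 m.
N decimal places → at most half a unit in the last place, 0.5 × 10⁻ᴺ° = 51760.1/2 × 10⁻ᴺ m.
Need 0.5 × 51760.1 × 10⁻ᴺ ≤ 0.075 → 10⁻ᴺ ≤ 2.898e-06, so N ≥ 5.54.
N = 5 would give 0.259 m (too coarse); N = 6 gives 0.0259 m ≤ 0.075 m.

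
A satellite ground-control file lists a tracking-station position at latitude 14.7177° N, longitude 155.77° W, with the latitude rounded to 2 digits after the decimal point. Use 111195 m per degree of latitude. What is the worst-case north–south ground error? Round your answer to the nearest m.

556 m

Rounding to 2 decimal places leaves the latitude within ±0.005° of the true value.
Along the meridian that is 0.005° × 111195 m/° = 555.975 m.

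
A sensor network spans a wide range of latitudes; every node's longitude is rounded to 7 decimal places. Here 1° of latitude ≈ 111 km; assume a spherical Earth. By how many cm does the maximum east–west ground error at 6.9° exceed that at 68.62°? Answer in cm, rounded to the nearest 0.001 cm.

Rounding to 7 decimal places leaves the longitude within ±5e-08° of the true value.
At 6.9°: 5e-08° × 111000 × cos 6.9° = 5e-08 × 111000 × 0.9928 ≈ 0.0055098 m.
Error at 68.62° = 5e-08° × 111000 × cos 68.62° ≈ 0.00555 × 0.3646 = 0.0020233 m.
So the lower-latitude error exceeds the higher by 0.0055098 − 0.0020233 = 0.0034865 m.
That is 0.00348654 m = 0.34865 cm.

0.349 cm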